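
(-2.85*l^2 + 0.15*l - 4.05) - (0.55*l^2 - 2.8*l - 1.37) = -3.4*l^2 + 2.95*l - 2.68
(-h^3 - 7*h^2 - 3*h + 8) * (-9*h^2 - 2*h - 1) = 9*h^5 + 65*h^4 + 42*h^3 - 59*h^2 - 13*h - 8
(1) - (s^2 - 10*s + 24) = -s^2 + 10*s - 23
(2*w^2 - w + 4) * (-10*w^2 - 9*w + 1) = -20*w^4 - 8*w^3 - 29*w^2 - 37*w + 4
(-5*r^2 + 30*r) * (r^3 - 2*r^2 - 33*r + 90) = -5*r^5 + 40*r^4 + 105*r^3 - 1440*r^2 + 2700*r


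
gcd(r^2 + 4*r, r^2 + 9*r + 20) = r + 4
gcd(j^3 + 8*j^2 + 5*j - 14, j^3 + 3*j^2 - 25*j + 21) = j^2 + 6*j - 7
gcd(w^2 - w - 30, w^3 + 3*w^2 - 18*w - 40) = w + 5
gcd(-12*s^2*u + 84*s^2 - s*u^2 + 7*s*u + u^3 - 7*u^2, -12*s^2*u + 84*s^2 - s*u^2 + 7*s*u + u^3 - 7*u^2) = 12*s^2*u - 84*s^2 + s*u^2 - 7*s*u - u^3 + 7*u^2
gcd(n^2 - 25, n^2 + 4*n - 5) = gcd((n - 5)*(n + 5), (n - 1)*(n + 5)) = n + 5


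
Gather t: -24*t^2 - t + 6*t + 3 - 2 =-24*t^2 + 5*t + 1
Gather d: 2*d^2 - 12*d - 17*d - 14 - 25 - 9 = 2*d^2 - 29*d - 48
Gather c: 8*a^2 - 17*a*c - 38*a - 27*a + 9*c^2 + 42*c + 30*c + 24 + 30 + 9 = 8*a^2 - 65*a + 9*c^2 + c*(72 - 17*a) + 63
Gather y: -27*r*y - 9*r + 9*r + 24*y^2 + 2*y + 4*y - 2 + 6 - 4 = 24*y^2 + y*(6 - 27*r)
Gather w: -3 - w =-w - 3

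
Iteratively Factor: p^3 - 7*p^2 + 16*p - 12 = (p - 2)*(p^2 - 5*p + 6) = (p - 2)^2*(p - 3)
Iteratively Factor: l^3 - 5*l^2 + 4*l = (l - 4)*(l^2 - l) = l*(l - 4)*(l - 1)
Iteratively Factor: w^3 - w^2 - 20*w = (w)*(w^2 - w - 20) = w*(w - 5)*(w + 4)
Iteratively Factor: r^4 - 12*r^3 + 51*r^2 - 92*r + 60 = (r - 2)*(r^3 - 10*r^2 + 31*r - 30) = (r - 5)*(r - 2)*(r^2 - 5*r + 6) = (r - 5)*(r - 2)^2*(r - 3)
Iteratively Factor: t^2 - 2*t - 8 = (t + 2)*(t - 4)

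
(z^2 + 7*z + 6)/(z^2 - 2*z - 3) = (z + 6)/(z - 3)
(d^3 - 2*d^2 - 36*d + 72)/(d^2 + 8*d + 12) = (d^2 - 8*d + 12)/(d + 2)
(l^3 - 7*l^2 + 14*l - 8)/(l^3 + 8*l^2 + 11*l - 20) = (l^2 - 6*l + 8)/(l^2 + 9*l + 20)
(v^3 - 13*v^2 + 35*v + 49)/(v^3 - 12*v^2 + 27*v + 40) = (v^2 - 14*v + 49)/(v^2 - 13*v + 40)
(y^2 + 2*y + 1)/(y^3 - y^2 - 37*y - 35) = (y + 1)/(y^2 - 2*y - 35)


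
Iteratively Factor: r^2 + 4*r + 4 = (r + 2)*(r + 2)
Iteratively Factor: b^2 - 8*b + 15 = (b - 3)*(b - 5)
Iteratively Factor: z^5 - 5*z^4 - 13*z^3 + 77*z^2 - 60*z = (z - 1)*(z^4 - 4*z^3 - 17*z^2 + 60*z) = (z - 5)*(z - 1)*(z^3 + z^2 - 12*z) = (z - 5)*(z - 3)*(z - 1)*(z^2 + 4*z) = z*(z - 5)*(z - 3)*(z - 1)*(z + 4)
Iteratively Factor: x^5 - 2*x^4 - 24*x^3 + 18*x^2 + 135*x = (x)*(x^4 - 2*x^3 - 24*x^2 + 18*x + 135) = x*(x + 3)*(x^3 - 5*x^2 - 9*x + 45) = x*(x - 3)*(x + 3)*(x^2 - 2*x - 15) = x*(x - 5)*(x - 3)*(x + 3)*(x + 3)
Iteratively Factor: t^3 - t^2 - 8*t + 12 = (t - 2)*(t^2 + t - 6) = (t - 2)*(t + 3)*(t - 2)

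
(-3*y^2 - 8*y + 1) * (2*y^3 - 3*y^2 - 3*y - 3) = -6*y^5 - 7*y^4 + 35*y^3 + 30*y^2 + 21*y - 3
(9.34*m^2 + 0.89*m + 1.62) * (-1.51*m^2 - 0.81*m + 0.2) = -14.1034*m^4 - 8.9093*m^3 - 1.2991*m^2 - 1.1342*m + 0.324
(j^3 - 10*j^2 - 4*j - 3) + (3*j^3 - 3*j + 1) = 4*j^3 - 10*j^2 - 7*j - 2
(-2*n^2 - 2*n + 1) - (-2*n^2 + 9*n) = 1 - 11*n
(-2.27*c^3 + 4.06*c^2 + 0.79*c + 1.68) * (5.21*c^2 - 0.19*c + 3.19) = -11.8267*c^5 + 21.5839*c^4 - 3.8968*c^3 + 21.5541*c^2 + 2.2009*c + 5.3592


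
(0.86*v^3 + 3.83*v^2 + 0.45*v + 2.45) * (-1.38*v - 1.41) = -1.1868*v^4 - 6.498*v^3 - 6.0213*v^2 - 4.0155*v - 3.4545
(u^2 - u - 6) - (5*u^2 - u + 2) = -4*u^2 - 8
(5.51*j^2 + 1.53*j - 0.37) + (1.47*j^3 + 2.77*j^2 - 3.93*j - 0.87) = 1.47*j^3 + 8.28*j^2 - 2.4*j - 1.24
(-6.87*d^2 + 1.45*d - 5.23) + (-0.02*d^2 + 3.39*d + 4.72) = -6.89*d^2 + 4.84*d - 0.510000000000001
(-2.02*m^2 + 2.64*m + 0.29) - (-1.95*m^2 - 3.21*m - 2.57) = -0.0700000000000001*m^2 + 5.85*m + 2.86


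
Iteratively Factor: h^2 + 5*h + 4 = (h + 4)*(h + 1)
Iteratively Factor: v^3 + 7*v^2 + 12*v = (v + 4)*(v^2 + 3*v) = v*(v + 4)*(v + 3)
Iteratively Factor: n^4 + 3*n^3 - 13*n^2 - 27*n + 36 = (n - 1)*(n^3 + 4*n^2 - 9*n - 36) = (n - 1)*(n + 3)*(n^2 + n - 12) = (n - 3)*(n - 1)*(n + 3)*(n + 4)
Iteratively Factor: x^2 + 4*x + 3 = (x + 3)*(x + 1)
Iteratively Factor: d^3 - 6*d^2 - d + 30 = (d - 5)*(d^2 - d - 6) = (d - 5)*(d - 3)*(d + 2)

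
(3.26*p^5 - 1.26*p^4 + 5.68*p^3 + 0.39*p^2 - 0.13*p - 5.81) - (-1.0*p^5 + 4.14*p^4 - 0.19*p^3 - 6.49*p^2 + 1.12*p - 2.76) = 4.26*p^5 - 5.4*p^4 + 5.87*p^3 + 6.88*p^2 - 1.25*p - 3.05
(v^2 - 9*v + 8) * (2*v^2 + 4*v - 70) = 2*v^4 - 14*v^3 - 90*v^2 + 662*v - 560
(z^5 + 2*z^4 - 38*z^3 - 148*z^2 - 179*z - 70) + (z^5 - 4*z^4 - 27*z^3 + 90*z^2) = 2*z^5 - 2*z^4 - 65*z^3 - 58*z^2 - 179*z - 70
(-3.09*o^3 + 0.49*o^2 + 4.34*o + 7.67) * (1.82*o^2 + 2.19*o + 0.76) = -5.6238*o^5 - 5.8753*o^4 + 6.6235*o^3 + 23.8364*o^2 + 20.0957*o + 5.8292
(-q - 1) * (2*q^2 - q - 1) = -2*q^3 - q^2 + 2*q + 1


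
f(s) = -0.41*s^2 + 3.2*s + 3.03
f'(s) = 3.2 - 0.82*s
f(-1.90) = -4.53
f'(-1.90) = 4.76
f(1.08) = 6.01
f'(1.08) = 2.31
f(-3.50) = -13.19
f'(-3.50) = 6.07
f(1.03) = 5.89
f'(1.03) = 2.36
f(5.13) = 8.66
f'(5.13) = -1.01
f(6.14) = 7.22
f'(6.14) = -1.83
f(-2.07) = -5.35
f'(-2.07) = 4.90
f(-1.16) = -1.23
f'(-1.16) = 4.15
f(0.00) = 3.03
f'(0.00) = 3.20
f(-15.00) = -137.22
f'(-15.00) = 15.50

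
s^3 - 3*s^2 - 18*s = s*(s - 6)*(s + 3)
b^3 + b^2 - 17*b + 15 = (b - 3)*(b - 1)*(b + 5)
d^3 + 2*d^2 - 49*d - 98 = (d - 7)*(d + 2)*(d + 7)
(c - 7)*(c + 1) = c^2 - 6*c - 7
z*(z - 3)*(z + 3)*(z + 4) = z^4 + 4*z^3 - 9*z^2 - 36*z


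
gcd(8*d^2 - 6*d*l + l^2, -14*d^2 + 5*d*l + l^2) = 2*d - l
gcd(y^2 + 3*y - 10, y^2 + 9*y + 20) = y + 5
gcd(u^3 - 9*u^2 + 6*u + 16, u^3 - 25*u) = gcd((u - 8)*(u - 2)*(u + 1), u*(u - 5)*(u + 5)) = 1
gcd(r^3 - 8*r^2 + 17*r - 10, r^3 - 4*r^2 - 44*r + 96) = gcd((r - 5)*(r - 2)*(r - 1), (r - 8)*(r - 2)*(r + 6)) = r - 2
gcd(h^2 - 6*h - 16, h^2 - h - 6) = h + 2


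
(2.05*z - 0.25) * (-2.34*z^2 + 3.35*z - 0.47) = -4.797*z^3 + 7.4525*z^2 - 1.801*z + 0.1175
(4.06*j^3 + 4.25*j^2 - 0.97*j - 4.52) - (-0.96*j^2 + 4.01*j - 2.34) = 4.06*j^3 + 5.21*j^2 - 4.98*j - 2.18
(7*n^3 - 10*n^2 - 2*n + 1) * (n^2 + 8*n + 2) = 7*n^5 + 46*n^4 - 68*n^3 - 35*n^2 + 4*n + 2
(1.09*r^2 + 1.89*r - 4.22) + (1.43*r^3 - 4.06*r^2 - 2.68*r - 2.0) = 1.43*r^3 - 2.97*r^2 - 0.79*r - 6.22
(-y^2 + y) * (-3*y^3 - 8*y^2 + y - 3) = 3*y^5 + 5*y^4 - 9*y^3 + 4*y^2 - 3*y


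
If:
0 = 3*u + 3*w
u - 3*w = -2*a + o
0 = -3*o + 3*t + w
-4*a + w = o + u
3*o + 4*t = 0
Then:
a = 0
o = 0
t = 0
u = 0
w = 0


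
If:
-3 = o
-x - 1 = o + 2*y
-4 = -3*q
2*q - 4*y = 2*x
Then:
No Solution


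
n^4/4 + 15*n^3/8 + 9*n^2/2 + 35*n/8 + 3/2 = (n/4 + 1)*(n + 1)^2*(n + 3/2)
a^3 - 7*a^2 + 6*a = a*(a - 6)*(a - 1)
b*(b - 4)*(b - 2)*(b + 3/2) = b^4 - 9*b^3/2 - b^2 + 12*b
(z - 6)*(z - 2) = z^2 - 8*z + 12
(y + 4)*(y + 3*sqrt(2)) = y^2 + 4*y + 3*sqrt(2)*y + 12*sqrt(2)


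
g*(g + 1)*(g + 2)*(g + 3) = g^4 + 6*g^3 + 11*g^2 + 6*g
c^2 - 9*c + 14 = (c - 7)*(c - 2)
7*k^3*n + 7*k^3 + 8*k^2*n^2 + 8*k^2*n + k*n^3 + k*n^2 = (k + n)*(7*k + n)*(k*n + k)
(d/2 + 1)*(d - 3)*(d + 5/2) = d^3/2 + 3*d^2/4 - 17*d/4 - 15/2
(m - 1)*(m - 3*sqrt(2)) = m^2 - 3*sqrt(2)*m - m + 3*sqrt(2)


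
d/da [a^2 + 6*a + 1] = 2*a + 6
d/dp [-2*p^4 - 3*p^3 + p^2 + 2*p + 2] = -8*p^3 - 9*p^2 + 2*p + 2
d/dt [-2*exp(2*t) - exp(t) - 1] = (-4*exp(t) - 1)*exp(t)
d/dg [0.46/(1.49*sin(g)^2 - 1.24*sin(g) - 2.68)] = (0.5704 - 1.3708*sin(g))*cos(g)/(-1.49*sin(g)^2 + 1.24*sin(g) + 2.68)^2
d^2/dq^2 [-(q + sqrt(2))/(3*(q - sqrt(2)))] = -4*sqrt(2)/(3*(q - sqrt(2))^3)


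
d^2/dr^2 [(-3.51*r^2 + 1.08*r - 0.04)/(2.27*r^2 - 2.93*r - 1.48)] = (-2.8421709430404e-14*r^4 - 35.560458*r^3 - 71.989872*r^2 + 23.366472*r - 25.698792)/(11.697083*r^6 - 45.293991*r^5 + 35.584293*r^4 + 33.908011*r^3 - 23.200332*r^2 - 19.253616*r - 3.241792)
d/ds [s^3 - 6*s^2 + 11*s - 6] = 3*s^2 - 12*s + 11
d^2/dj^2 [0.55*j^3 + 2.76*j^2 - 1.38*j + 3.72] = 3.3*j + 5.52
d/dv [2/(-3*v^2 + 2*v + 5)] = 4*(3*v - 1)/(-3*v^2 + 2*v + 5)^2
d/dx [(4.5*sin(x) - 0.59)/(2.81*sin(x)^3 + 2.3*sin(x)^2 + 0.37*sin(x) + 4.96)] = (-25.29*sin(x)^3 - 5.3763*sin(x)^2 + 2.714*sin(x) + 22.5383)*cos(x)/(7.8961*sin(x)^6 + 12.926*sin(x)^5 + 7.3694*sin(x)^4 + 29.5772*sin(x)^3 + 22.9529*sin(x)^2 + 3.6704*sin(x) + 24.6016)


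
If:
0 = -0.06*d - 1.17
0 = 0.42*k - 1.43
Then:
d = -19.50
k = 3.40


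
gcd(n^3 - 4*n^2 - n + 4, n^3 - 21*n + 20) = n^2 - 5*n + 4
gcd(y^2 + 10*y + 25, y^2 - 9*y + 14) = 1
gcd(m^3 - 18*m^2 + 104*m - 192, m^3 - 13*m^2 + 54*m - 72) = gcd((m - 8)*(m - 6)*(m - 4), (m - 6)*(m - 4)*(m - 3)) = m^2 - 10*m + 24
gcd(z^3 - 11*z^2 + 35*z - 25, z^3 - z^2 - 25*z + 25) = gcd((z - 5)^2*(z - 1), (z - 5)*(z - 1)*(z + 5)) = z^2 - 6*z + 5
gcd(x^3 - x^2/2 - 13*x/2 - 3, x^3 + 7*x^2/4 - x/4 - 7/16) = x + 1/2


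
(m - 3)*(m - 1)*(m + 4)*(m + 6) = m^4 + 6*m^3 - 13*m^2 - 66*m + 72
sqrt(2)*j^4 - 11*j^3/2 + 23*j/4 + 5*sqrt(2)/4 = (j - 5*sqrt(2)/2)*(j - sqrt(2))*(j + sqrt(2)/2)*(sqrt(2)*j + 1/2)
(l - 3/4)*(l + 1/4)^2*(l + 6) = l^4 + 23*l^3/4 - 29*l^2/16 - 123*l/64 - 9/32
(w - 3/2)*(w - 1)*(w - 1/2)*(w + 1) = w^4 - 2*w^3 - w^2/4 + 2*w - 3/4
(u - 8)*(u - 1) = u^2 - 9*u + 8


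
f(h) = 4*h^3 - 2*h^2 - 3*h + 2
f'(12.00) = 1677.00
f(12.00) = 6590.00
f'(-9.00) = 1005.00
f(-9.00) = -3049.00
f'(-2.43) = 77.58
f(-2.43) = -59.92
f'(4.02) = 174.84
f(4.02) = 217.48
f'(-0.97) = 12.17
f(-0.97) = -0.62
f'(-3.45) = 153.63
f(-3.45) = -175.71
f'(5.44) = 330.36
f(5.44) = 570.45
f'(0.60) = -1.08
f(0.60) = 0.34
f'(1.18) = 8.99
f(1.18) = 2.25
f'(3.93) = 166.62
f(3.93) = 202.11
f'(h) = 12*h^2 - 4*h - 3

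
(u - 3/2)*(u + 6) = u^2 + 9*u/2 - 9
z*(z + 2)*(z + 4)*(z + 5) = z^4 + 11*z^3 + 38*z^2 + 40*z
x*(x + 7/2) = x^2 + 7*x/2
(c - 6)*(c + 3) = c^2 - 3*c - 18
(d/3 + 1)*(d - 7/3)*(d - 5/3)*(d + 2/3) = d^4/3 - d^3/9 - 79*d^2/27 + 169*d/81 + 70/27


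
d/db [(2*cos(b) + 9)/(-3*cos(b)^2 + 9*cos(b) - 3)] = (-18*cos(b) - cos(2*b) + 28)*sin(b)/(3*(sin(b)^2 + 3*cos(b) - 2)^2)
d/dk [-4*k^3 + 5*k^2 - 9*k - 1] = -12*k^2 + 10*k - 9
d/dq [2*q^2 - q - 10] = 4*q - 1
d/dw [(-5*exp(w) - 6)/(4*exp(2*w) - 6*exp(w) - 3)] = (20*exp(2*w) + 48*exp(w) - 21)*exp(w)/(16*exp(4*w) - 48*exp(3*w) + 12*exp(2*w) + 36*exp(w) + 9)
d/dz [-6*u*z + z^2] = -6*u + 2*z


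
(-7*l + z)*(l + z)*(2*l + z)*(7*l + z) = -98*l^4 - 147*l^3*z - 47*l^2*z^2 + 3*l*z^3 + z^4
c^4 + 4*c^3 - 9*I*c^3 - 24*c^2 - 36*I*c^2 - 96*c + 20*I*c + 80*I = (c + 4)*(c - 5*I)*(c - 2*I)^2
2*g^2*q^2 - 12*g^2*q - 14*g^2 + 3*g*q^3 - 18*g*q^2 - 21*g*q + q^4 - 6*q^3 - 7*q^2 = (g + q)*(2*g + q)*(q - 7)*(q + 1)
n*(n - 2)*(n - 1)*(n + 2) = n^4 - n^3 - 4*n^2 + 4*n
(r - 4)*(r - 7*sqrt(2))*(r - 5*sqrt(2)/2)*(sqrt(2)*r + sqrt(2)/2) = sqrt(2)*r^4 - 19*r^3 - 7*sqrt(2)*r^3/2 + 33*sqrt(2)*r^2 + 133*r^2/2 - 245*sqrt(2)*r/2 + 38*r - 70*sqrt(2)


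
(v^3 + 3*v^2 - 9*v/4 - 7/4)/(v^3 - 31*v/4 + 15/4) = (4*v^3 + 12*v^2 - 9*v - 7)/(4*v^3 - 31*v + 15)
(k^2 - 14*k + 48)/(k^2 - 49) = (k^2 - 14*k + 48)/(k^2 - 49)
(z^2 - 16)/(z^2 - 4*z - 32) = (z - 4)/(z - 8)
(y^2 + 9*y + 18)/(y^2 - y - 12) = (y + 6)/(y - 4)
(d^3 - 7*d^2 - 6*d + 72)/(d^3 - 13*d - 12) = (d - 6)/(d + 1)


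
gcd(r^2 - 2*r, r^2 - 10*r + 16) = r - 2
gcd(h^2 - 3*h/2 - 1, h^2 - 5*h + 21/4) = 1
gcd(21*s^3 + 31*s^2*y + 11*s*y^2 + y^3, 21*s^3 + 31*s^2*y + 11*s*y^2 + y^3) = 21*s^3 + 31*s^2*y + 11*s*y^2 + y^3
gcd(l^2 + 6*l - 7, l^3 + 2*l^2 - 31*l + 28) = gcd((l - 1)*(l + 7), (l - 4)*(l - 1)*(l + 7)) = l^2 + 6*l - 7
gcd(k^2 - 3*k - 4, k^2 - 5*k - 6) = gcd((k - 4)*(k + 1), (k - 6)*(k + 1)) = k + 1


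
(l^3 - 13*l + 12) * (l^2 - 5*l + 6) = l^5 - 5*l^4 - 7*l^3 + 77*l^2 - 138*l + 72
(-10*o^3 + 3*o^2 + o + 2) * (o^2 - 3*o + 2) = -10*o^5 + 33*o^4 - 28*o^3 + 5*o^2 - 4*o + 4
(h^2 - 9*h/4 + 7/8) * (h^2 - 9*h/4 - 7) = h^4 - 9*h^3/2 - 17*h^2/16 + 441*h/32 - 49/8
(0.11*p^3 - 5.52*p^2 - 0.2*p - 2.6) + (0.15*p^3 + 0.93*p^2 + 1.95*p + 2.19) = 0.26*p^3 - 4.59*p^2 + 1.75*p - 0.41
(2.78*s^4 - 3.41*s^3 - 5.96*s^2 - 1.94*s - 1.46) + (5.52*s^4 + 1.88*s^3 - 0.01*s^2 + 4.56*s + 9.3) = 8.3*s^4 - 1.53*s^3 - 5.97*s^2 + 2.62*s + 7.84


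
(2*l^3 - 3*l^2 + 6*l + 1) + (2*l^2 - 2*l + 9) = 2*l^3 - l^2 + 4*l + 10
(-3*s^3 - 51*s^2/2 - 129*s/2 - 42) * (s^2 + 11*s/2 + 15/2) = -3*s^5 - 42*s^4 - 909*s^3/4 - 588*s^2 - 2859*s/4 - 315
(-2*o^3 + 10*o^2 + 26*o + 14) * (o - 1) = -2*o^4 + 12*o^3 + 16*o^2 - 12*o - 14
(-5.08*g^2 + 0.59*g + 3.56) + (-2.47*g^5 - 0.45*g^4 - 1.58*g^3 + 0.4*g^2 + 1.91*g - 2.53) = -2.47*g^5 - 0.45*g^4 - 1.58*g^3 - 4.68*g^2 + 2.5*g + 1.03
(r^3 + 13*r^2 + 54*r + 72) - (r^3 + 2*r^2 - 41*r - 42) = 11*r^2 + 95*r + 114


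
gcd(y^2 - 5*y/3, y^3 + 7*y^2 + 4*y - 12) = 1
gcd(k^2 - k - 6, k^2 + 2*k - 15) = k - 3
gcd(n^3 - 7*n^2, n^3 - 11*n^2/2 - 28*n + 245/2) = n - 7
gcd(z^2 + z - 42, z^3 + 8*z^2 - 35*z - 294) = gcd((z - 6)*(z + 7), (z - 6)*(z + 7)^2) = z^2 + z - 42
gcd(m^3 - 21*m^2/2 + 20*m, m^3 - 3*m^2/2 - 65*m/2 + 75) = m - 5/2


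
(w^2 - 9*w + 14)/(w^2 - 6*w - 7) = (w - 2)/(w + 1)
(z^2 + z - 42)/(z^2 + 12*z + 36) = (z^2 + z - 42)/(z^2 + 12*z + 36)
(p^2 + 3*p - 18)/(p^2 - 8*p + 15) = (p + 6)/(p - 5)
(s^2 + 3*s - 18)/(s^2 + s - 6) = (s^2 + 3*s - 18)/(s^2 + s - 6)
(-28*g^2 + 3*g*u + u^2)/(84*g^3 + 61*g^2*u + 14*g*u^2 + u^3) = (-4*g + u)/(12*g^2 + 7*g*u + u^2)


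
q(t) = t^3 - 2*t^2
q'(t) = 3*t^2 - 4*t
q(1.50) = -1.12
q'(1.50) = 0.75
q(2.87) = 7.17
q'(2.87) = 13.23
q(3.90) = 28.90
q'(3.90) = 30.03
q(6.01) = 144.84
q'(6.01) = 84.32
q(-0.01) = -0.00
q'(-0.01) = 0.04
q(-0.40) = -0.38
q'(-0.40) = 2.08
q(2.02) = 0.08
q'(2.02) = 4.16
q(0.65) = -0.57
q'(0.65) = -1.33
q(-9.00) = -891.00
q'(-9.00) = 279.00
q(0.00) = 0.00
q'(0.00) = 0.00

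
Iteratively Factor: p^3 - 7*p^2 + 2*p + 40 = (p - 5)*(p^2 - 2*p - 8) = (p - 5)*(p - 4)*(p + 2)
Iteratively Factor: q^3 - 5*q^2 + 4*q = (q - 1)*(q^2 - 4*q) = q*(q - 1)*(q - 4)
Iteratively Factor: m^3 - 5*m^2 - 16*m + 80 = (m - 4)*(m^2 - m - 20) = (m - 5)*(m - 4)*(m + 4)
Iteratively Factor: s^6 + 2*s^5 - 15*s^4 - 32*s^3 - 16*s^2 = (s + 1)*(s^5 + s^4 - 16*s^3 - 16*s^2) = (s + 1)^2*(s^4 - 16*s^2) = (s + 1)^2*(s + 4)*(s^3 - 4*s^2) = (s - 4)*(s + 1)^2*(s + 4)*(s^2) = s*(s - 4)*(s + 1)^2*(s + 4)*(s)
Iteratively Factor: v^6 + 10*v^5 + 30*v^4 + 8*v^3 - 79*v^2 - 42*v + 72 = (v + 4)*(v^5 + 6*v^4 + 6*v^3 - 16*v^2 - 15*v + 18) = (v + 3)*(v + 4)*(v^4 + 3*v^3 - 3*v^2 - 7*v + 6) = (v - 1)*(v + 3)*(v + 4)*(v^3 + 4*v^2 + v - 6) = (v - 1)*(v + 3)^2*(v + 4)*(v^2 + v - 2) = (v - 1)*(v + 2)*(v + 3)^2*(v + 4)*(v - 1)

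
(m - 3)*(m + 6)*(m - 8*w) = m^3 - 8*m^2*w + 3*m^2 - 24*m*w - 18*m + 144*w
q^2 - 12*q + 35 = (q - 7)*(q - 5)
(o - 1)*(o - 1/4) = o^2 - 5*o/4 + 1/4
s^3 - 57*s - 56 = (s - 8)*(s + 1)*(s + 7)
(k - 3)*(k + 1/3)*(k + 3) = k^3 + k^2/3 - 9*k - 3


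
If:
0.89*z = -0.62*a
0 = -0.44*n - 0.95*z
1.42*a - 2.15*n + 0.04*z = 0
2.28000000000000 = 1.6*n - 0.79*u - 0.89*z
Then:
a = 0.00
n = 0.00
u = -2.89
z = 0.00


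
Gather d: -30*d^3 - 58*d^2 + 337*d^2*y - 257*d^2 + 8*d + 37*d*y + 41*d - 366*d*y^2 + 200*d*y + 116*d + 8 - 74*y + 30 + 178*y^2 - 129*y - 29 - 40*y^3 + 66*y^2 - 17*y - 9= -30*d^3 + d^2*(337*y - 315) + d*(-366*y^2 + 237*y + 165) - 40*y^3 + 244*y^2 - 220*y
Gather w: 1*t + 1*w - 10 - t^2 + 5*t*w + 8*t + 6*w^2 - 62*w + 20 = -t^2 + 9*t + 6*w^2 + w*(5*t - 61) + 10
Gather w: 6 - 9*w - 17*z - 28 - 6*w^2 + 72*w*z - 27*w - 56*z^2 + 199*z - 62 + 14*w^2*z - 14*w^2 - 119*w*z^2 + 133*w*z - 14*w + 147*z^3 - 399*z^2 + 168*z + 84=w^2*(14*z - 20) + w*(-119*z^2 + 205*z - 50) + 147*z^3 - 455*z^2 + 350*z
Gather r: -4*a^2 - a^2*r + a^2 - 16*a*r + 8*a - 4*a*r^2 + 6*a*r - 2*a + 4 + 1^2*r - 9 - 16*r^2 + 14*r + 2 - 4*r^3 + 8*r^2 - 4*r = -3*a^2 + 6*a - 4*r^3 + r^2*(-4*a - 8) + r*(-a^2 - 10*a + 11) - 3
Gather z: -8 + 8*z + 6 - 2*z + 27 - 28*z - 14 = 11 - 22*z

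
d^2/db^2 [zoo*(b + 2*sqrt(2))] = 0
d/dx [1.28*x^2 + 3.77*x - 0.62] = 2.56*x + 3.77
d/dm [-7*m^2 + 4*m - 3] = 4 - 14*m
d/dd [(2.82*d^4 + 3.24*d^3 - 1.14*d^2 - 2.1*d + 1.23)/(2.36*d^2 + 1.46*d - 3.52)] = (13.3104*d^5 + 19.998*d^4 - 30.2448*d^3 - 30.9228*d^2 + 2.22*d + 5.5962)/(5.5696*d^4 + 6.8912*d^3 - 14.4828*d^2 - 10.2784*d + 12.3904)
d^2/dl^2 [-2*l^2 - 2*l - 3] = -4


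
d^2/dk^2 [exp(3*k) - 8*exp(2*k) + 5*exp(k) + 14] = (9*exp(2*k) - 32*exp(k) + 5)*exp(k)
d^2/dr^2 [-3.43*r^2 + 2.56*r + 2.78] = -6.86000000000000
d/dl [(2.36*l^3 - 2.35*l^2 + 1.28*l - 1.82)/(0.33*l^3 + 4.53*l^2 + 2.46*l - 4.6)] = (4.44089209850063e-16*l^5 + 11.4663*l^4 + 10.7664*l^3 - 42.3456*l^2 + 38.1092*l - 1.4108)/(0.1089*l^6 + 2.9898*l^5 + 22.1445*l^4 + 19.2516*l^3 - 35.6244*l^2 - 22.632*l + 21.16)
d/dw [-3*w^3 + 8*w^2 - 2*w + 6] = -9*w^2 + 16*w - 2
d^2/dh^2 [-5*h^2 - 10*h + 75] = -10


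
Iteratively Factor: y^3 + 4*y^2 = (y + 4)*(y^2) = y*(y + 4)*(y)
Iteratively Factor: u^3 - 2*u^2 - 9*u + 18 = (u + 3)*(u^2 - 5*u + 6) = (u - 3)*(u + 3)*(u - 2)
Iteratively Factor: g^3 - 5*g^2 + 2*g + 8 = (g - 2)*(g^2 - 3*g - 4) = (g - 2)*(g + 1)*(g - 4)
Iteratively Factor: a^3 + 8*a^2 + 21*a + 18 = (a + 2)*(a^2 + 6*a + 9) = (a + 2)*(a + 3)*(a + 3)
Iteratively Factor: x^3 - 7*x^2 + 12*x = (x - 3)*(x^2 - 4*x) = (x - 4)*(x - 3)*(x)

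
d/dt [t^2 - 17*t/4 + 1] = 2*t - 17/4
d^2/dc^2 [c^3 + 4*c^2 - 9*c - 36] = 6*c + 8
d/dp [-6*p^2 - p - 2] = -12*p - 1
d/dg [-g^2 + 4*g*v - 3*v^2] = -2*g + 4*v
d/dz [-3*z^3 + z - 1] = 1 - 9*z^2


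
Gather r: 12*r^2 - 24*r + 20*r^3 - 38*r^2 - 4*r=20*r^3 - 26*r^2 - 28*r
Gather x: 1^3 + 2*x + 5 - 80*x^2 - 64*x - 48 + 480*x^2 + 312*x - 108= 400*x^2 + 250*x - 150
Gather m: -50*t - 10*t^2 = -10*t^2 - 50*t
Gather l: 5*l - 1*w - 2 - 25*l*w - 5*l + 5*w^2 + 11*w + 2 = -25*l*w + 5*w^2 + 10*w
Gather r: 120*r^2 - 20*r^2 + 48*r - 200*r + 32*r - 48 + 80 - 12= 100*r^2 - 120*r + 20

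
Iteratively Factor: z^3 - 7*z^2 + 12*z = (z)*(z^2 - 7*z + 12) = z*(z - 4)*(z - 3)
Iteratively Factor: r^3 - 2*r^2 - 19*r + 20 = (r - 1)*(r^2 - r - 20) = (r - 1)*(r + 4)*(r - 5)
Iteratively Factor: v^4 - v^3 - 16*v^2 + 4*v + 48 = (v + 3)*(v^3 - 4*v^2 - 4*v + 16) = (v - 4)*(v + 3)*(v^2 - 4) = (v - 4)*(v + 2)*(v + 3)*(v - 2)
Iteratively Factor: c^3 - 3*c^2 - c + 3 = (c - 3)*(c^2 - 1) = (c - 3)*(c - 1)*(c + 1)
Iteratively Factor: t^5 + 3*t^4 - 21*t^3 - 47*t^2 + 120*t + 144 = (t - 3)*(t^4 + 6*t^3 - 3*t^2 - 56*t - 48) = (t - 3)^2*(t^3 + 9*t^2 + 24*t + 16) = (t - 3)^2*(t + 4)*(t^2 + 5*t + 4) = (t - 3)^2*(t + 4)^2*(t + 1)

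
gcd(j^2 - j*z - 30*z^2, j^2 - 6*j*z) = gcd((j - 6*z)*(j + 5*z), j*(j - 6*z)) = -j + 6*z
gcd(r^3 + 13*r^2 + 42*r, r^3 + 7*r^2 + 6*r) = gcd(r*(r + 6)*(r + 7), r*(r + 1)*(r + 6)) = r^2 + 6*r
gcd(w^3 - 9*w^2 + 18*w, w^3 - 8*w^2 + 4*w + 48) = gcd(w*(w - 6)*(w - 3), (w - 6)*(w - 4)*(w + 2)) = w - 6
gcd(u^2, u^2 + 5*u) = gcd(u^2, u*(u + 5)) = u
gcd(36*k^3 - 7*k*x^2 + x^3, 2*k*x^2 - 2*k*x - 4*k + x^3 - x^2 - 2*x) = 2*k + x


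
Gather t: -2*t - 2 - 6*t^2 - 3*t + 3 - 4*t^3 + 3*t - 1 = -4*t^3 - 6*t^2 - 2*t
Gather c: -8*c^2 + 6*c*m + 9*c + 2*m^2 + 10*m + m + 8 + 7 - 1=-8*c^2 + c*(6*m + 9) + 2*m^2 + 11*m + 14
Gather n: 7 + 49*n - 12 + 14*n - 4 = 63*n - 9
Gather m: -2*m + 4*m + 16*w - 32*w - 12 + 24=2*m - 16*w + 12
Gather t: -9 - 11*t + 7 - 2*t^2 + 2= -2*t^2 - 11*t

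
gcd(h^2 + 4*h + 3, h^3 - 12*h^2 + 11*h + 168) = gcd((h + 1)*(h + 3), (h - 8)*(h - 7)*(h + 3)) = h + 3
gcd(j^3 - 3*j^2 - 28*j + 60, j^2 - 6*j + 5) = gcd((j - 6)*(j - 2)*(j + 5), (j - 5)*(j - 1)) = 1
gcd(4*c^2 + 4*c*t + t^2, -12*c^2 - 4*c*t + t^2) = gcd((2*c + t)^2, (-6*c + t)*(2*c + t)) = 2*c + t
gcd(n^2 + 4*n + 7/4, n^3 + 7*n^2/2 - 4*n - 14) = n + 7/2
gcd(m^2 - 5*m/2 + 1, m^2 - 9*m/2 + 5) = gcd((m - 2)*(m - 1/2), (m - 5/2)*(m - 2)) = m - 2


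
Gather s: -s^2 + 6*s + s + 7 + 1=-s^2 + 7*s + 8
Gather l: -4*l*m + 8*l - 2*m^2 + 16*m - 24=l*(8 - 4*m) - 2*m^2 + 16*m - 24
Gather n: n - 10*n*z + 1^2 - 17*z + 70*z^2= n*(1 - 10*z) + 70*z^2 - 17*z + 1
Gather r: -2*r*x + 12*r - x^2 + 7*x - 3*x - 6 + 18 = r*(12 - 2*x) - x^2 + 4*x + 12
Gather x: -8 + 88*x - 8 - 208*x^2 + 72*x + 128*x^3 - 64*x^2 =128*x^3 - 272*x^2 + 160*x - 16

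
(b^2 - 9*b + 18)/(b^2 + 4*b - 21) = (b - 6)/(b + 7)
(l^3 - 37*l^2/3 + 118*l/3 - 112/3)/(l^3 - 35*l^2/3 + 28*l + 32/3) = (3*l^2 - 13*l + 14)/(3*l^2 - 11*l - 4)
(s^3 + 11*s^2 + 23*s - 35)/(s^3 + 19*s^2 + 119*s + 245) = (s - 1)/(s + 7)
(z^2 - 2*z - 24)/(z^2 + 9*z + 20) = (z - 6)/(z + 5)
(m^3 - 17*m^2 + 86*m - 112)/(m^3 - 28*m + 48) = (m^2 - 15*m + 56)/(m^2 + 2*m - 24)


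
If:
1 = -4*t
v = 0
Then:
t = -1/4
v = 0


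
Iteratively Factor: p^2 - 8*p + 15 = (p - 5)*(p - 3)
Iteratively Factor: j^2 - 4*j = (j)*(j - 4)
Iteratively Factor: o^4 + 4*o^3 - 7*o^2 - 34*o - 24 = (o + 4)*(o^3 - 7*o - 6) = (o + 1)*(o + 4)*(o^2 - o - 6) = (o + 1)*(o + 2)*(o + 4)*(o - 3)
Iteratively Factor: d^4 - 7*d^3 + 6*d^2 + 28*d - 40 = (d - 5)*(d^3 - 2*d^2 - 4*d + 8) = (d - 5)*(d - 2)*(d^2 - 4) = (d - 5)*(d - 2)*(d + 2)*(d - 2)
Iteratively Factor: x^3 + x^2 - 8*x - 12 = (x - 3)*(x^2 + 4*x + 4) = (x - 3)*(x + 2)*(x + 2)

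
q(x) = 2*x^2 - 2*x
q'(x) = 4*x - 2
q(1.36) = 0.98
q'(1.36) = 3.44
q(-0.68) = 2.28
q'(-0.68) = -4.72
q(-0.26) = 0.66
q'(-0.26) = -3.04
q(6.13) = 62.89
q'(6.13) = 22.52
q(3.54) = 17.98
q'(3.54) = 12.16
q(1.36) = 0.98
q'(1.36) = 3.44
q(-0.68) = 2.28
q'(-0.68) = -4.72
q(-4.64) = 52.34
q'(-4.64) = -20.56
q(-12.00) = 312.00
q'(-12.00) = -50.00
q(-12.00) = 312.00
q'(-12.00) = -50.00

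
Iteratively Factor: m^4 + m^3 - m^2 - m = (m)*(m^3 + m^2 - m - 1) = m*(m + 1)*(m^2 - 1) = m*(m - 1)*(m + 1)*(m + 1)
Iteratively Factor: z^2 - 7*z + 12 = (z - 4)*(z - 3)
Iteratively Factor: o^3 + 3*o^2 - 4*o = (o + 4)*(o^2 - o) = o*(o + 4)*(o - 1)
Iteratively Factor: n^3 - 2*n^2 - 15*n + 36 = (n + 4)*(n^2 - 6*n + 9) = (n - 3)*(n + 4)*(n - 3)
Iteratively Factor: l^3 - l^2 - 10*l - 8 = (l + 2)*(l^2 - 3*l - 4) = (l + 1)*(l + 2)*(l - 4)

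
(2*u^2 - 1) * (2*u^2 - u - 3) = 4*u^4 - 2*u^3 - 8*u^2 + u + 3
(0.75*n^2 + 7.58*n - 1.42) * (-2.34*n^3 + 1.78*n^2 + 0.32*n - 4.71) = -1.755*n^5 - 16.4022*n^4 + 17.0552*n^3 - 3.6345*n^2 - 36.1562*n + 6.6882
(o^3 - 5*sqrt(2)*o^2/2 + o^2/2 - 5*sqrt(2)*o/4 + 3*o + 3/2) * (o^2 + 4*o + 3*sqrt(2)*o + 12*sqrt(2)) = o^5 + sqrt(2)*o^4/2 + 9*o^4/2 - 10*o^3 + 9*sqrt(2)*o^3/4 - 54*o^2 + 10*sqrt(2)*o^2 - 24*o + 81*sqrt(2)*o/2 + 18*sqrt(2)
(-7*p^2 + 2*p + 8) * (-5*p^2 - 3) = 35*p^4 - 10*p^3 - 19*p^2 - 6*p - 24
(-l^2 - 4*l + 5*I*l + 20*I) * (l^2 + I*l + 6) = -l^4 - 4*l^3 + 4*I*l^3 - 11*l^2 + 16*I*l^2 - 44*l + 30*I*l + 120*I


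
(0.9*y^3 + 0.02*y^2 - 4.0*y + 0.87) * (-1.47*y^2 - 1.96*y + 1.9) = -1.323*y^5 - 1.7934*y^4 + 7.5508*y^3 + 6.5991*y^2 - 9.3052*y + 1.653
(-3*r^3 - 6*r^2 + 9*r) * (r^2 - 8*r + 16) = -3*r^5 + 18*r^4 + 9*r^3 - 168*r^2 + 144*r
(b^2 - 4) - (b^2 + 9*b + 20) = -9*b - 24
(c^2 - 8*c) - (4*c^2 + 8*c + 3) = -3*c^2 - 16*c - 3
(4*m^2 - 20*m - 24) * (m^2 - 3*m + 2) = 4*m^4 - 32*m^3 + 44*m^2 + 32*m - 48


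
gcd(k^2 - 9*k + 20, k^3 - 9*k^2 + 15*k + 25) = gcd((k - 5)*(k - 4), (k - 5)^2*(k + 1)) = k - 5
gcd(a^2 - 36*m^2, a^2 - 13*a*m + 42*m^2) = a - 6*m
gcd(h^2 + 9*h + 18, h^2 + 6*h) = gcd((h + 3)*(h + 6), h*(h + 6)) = h + 6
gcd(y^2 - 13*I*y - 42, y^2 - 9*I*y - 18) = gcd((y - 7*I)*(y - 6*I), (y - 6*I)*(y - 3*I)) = y - 6*I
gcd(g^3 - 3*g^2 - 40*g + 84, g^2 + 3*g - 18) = g + 6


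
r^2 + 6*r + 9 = (r + 3)^2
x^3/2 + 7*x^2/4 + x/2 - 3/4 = (x/2 + 1/2)*(x - 1/2)*(x + 3)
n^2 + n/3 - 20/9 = (n - 4/3)*(n + 5/3)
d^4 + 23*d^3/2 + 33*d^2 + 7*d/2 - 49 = (d - 1)*(d + 2)*(d + 7/2)*(d + 7)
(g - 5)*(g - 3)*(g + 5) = g^3 - 3*g^2 - 25*g + 75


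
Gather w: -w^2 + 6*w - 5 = -w^2 + 6*w - 5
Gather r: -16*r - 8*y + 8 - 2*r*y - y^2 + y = r*(-2*y - 16) - y^2 - 7*y + 8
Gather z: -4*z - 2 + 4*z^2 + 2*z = 4*z^2 - 2*z - 2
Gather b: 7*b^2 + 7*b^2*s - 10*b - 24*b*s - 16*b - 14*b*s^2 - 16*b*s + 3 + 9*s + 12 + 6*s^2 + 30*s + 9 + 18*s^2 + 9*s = b^2*(7*s + 7) + b*(-14*s^2 - 40*s - 26) + 24*s^2 + 48*s + 24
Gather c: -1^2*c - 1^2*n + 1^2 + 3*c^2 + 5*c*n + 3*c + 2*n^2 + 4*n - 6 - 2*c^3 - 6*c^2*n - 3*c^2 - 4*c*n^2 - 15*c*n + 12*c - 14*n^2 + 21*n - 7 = -2*c^3 - 6*c^2*n + c*(-4*n^2 - 10*n + 14) - 12*n^2 + 24*n - 12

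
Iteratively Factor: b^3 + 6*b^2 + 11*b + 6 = (b + 1)*(b^2 + 5*b + 6) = (b + 1)*(b + 2)*(b + 3)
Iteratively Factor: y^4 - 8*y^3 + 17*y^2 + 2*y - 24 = (y + 1)*(y^3 - 9*y^2 + 26*y - 24) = (y - 4)*(y + 1)*(y^2 - 5*y + 6) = (y - 4)*(y - 2)*(y + 1)*(y - 3)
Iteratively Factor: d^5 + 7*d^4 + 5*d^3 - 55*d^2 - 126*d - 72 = (d + 1)*(d^4 + 6*d^3 - d^2 - 54*d - 72) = (d + 1)*(d + 3)*(d^3 + 3*d^2 - 10*d - 24) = (d - 3)*(d + 1)*(d + 3)*(d^2 + 6*d + 8) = (d - 3)*(d + 1)*(d + 3)*(d + 4)*(d + 2)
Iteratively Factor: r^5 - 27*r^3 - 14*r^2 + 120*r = (r - 2)*(r^4 + 2*r^3 - 23*r^2 - 60*r) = (r - 2)*(r + 4)*(r^3 - 2*r^2 - 15*r) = (r - 5)*(r - 2)*(r + 4)*(r^2 + 3*r) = r*(r - 5)*(r - 2)*(r + 4)*(r + 3)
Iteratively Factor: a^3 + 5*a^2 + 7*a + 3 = (a + 3)*(a^2 + 2*a + 1) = (a + 1)*(a + 3)*(a + 1)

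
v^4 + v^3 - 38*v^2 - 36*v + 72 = (v - 6)*(v - 1)*(v + 2)*(v + 6)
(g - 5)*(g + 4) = g^2 - g - 20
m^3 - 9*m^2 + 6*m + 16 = (m - 8)*(m - 2)*(m + 1)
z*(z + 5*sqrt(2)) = z^2 + 5*sqrt(2)*z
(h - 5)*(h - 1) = h^2 - 6*h + 5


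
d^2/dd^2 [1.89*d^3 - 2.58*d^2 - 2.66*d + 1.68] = 11.34*d - 5.16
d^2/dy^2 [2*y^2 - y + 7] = 4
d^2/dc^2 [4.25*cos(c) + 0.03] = -4.25*cos(c)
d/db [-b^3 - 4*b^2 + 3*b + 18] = -3*b^2 - 8*b + 3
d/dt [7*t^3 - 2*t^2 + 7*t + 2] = 21*t^2 - 4*t + 7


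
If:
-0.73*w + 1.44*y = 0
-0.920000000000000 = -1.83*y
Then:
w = 0.99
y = 0.50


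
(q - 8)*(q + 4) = q^2 - 4*q - 32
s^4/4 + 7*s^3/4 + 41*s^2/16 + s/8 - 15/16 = (s/4 + 1/4)*(s - 1/2)*(s + 3/2)*(s + 5)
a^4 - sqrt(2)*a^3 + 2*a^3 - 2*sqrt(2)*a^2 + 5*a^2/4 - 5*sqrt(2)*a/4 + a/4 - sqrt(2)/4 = (a + 1/2)^2*(a + 1)*(a - sqrt(2))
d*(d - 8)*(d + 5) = d^3 - 3*d^2 - 40*d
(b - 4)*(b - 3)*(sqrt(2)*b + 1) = sqrt(2)*b^3 - 7*sqrt(2)*b^2 + b^2 - 7*b + 12*sqrt(2)*b + 12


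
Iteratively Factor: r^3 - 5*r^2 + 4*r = (r - 1)*(r^2 - 4*r) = r*(r - 1)*(r - 4)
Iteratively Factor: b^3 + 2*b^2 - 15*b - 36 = (b - 4)*(b^2 + 6*b + 9) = (b - 4)*(b + 3)*(b + 3)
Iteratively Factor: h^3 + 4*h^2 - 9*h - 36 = (h - 3)*(h^2 + 7*h + 12) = (h - 3)*(h + 4)*(h + 3)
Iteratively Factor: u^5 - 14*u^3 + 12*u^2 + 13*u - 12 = (u + 1)*(u^4 - u^3 - 13*u^2 + 25*u - 12) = (u - 1)*(u + 1)*(u^3 - 13*u + 12) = (u - 3)*(u - 1)*(u + 1)*(u^2 + 3*u - 4) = (u - 3)*(u - 1)^2*(u + 1)*(u + 4)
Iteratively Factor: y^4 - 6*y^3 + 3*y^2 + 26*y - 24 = (y - 3)*(y^3 - 3*y^2 - 6*y + 8) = (y - 3)*(y + 2)*(y^2 - 5*y + 4) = (y - 4)*(y - 3)*(y + 2)*(y - 1)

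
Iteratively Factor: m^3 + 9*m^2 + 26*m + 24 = (m + 4)*(m^2 + 5*m + 6) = (m + 2)*(m + 4)*(m + 3)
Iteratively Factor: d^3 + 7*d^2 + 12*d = (d)*(d^2 + 7*d + 12) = d*(d + 3)*(d + 4)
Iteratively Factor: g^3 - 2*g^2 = (g)*(g^2 - 2*g) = g*(g - 2)*(g)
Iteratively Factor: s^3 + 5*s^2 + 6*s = (s)*(s^2 + 5*s + 6) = s*(s + 3)*(s + 2)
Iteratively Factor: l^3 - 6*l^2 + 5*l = (l - 1)*(l^2 - 5*l) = l*(l - 1)*(l - 5)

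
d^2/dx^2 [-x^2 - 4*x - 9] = -2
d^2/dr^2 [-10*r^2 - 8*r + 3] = -20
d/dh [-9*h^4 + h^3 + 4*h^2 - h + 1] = -36*h^3 + 3*h^2 + 8*h - 1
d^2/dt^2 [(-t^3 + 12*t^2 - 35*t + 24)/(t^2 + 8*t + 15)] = 24*(-15*t^3 - 69*t^2 + 123*t + 673)/(t^6 + 24*t^5 + 237*t^4 + 1232*t^3 + 3555*t^2 + 5400*t + 3375)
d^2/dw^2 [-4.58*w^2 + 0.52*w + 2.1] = -9.16000000000000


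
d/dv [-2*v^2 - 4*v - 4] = -4*v - 4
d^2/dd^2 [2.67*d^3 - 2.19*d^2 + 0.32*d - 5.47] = 16.02*d - 4.38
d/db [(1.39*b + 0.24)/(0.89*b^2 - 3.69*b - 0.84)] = (1.2371*b^2 - 5.1291*b - (1.39*b + 0.24)*(1.78*b - 3.69) - 1.1676)/(-0.89*b^2 + 3.69*b + 0.84)^2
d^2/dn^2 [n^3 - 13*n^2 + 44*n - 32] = 6*n - 26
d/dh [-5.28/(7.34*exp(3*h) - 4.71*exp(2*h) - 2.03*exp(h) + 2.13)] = (116.2656*exp(2*h) - 49.7376*exp(h) - 10.7184)*exp(h)/(7.34*exp(3*h) - 4.71*exp(2*h) - 2.03*exp(h) + 2.13)^2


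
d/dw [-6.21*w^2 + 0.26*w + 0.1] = 0.26 - 12.42*w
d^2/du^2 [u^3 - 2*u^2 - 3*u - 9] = 6*u - 4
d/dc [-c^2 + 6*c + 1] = 6 - 2*c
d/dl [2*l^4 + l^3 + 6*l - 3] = 8*l^3 + 3*l^2 + 6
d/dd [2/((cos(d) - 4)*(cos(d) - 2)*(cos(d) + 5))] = 2*(3*cos(d)^2 - 2*cos(d) - 22)*sin(d)/((cos(d) - 4)^2*(cos(d) - 2)^2*(cos(d) + 5)^2)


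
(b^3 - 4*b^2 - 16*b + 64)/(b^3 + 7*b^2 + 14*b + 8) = (b^2 - 8*b + 16)/(b^2 + 3*b + 2)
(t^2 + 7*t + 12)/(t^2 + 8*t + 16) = (t + 3)/(t + 4)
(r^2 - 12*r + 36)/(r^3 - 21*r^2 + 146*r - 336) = (r - 6)/(r^2 - 15*r + 56)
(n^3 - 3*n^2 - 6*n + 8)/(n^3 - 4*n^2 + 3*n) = (n^2 - 2*n - 8)/(n*(n - 3))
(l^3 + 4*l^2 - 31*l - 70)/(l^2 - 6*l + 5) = (l^2 + 9*l + 14)/(l - 1)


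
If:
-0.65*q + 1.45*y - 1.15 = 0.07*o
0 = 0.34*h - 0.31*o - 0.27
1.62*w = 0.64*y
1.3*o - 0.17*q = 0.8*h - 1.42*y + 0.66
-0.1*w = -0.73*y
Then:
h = 2.33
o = 1.69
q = -1.95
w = 0.00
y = 0.00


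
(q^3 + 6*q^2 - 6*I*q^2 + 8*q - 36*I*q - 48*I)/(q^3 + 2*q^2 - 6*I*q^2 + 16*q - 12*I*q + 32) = (q^2 + q*(4 - 6*I) - 24*I)/(q^2 - 6*I*q + 16)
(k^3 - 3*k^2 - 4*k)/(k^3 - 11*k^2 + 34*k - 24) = k*(k + 1)/(k^2 - 7*k + 6)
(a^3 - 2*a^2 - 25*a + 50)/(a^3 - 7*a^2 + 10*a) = (a + 5)/a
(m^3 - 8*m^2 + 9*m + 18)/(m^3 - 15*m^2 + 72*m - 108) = (m + 1)/(m - 6)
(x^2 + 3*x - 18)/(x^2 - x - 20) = (-x^2 - 3*x + 18)/(-x^2 + x + 20)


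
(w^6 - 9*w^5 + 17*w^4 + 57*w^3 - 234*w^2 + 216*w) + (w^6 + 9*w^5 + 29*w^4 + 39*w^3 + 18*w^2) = 2*w^6 + 46*w^4 + 96*w^3 - 216*w^2 + 216*w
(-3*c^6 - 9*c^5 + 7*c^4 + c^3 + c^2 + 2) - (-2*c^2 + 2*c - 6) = -3*c^6 - 9*c^5 + 7*c^4 + c^3 + 3*c^2 - 2*c + 8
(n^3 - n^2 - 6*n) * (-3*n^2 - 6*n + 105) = -3*n^5 - 3*n^4 + 129*n^3 - 69*n^2 - 630*n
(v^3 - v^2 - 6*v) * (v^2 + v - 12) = v^5 - 19*v^3 + 6*v^2 + 72*v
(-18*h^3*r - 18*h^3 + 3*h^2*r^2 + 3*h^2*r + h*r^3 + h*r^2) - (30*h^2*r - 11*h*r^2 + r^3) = -18*h^3*r - 18*h^3 + 3*h^2*r^2 - 27*h^2*r + h*r^3 + 12*h*r^2 - r^3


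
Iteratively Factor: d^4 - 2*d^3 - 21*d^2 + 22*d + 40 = (d + 4)*(d^3 - 6*d^2 + 3*d + 10) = (d - 2)*(d + 4)*(d^2 - 4*d - 5) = (d - 5)*(d - 2)*(d + 4)*(d + 1)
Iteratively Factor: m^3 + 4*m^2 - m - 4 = (m + 4)*(m^2 - 1) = (m + 1)*(m + 4)*(m - 1)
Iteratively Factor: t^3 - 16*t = (t)*(t^2 - 16) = t*(t - 4)*(t + 4)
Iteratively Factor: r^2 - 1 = (r + 1)*(r - 1)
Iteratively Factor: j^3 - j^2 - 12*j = (j)*(j^2 - j - 12) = j*(j - 4)*(j + 3)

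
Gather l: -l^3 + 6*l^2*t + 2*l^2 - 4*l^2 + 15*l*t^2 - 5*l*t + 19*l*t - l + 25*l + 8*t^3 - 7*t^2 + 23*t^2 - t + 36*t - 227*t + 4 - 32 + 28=-l^3 + l^2*(6*t - 2) + l*(15*t^2 + 14*t + 24) + 8*t^3 + 16*t^2 - 192*t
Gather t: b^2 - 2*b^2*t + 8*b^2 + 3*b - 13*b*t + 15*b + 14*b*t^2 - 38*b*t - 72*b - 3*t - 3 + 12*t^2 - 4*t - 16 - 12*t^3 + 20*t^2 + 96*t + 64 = 9*b^2 - 54*b - 12*t^3 + t^2*(14*b + 32) + t*(-2*b^2 - 51*b + 89) + 45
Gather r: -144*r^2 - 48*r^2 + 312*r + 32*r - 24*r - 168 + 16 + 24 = -192*r^2 + 320*r - 128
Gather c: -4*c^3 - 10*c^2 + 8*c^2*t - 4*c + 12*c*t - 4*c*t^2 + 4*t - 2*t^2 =-4*c^3 + c^2*(8*t - 10) + c*(-4*t^2 + 12*t - 4) - 2*t^2 + 4*t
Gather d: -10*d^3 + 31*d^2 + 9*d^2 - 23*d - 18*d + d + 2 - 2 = -10*d^3 + 40*d^2 - 40*d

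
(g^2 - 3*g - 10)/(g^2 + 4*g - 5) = (g^2 - 3*g - 10)/(g^2 + 4*g - 5)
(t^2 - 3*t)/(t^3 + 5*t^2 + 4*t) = (t - 3)/(t^2 + 5*t + 4)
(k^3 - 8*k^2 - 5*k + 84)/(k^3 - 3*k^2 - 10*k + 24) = (k - 7)/(k - 2)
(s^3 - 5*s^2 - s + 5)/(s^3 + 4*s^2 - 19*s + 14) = (s^2 - 4*s - 5)/(s^2 + 5*s - 14)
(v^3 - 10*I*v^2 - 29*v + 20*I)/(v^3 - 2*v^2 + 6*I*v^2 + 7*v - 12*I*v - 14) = (v^2 - 9*I*v - 20)/(v^2 + v*(-2 + 7*I) - 14*I)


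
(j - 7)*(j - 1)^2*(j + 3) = j^4 - 6*j^3 - 12*j^2 + 38*j - 21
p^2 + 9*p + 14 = (p + 2)*(p + 7)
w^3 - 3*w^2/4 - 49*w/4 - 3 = (w - 4)*(w + 1/4)*(w + 3)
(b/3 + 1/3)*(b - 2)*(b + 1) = b^3/3 - b - 2/3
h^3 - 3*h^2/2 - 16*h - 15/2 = (h - 5)*(h + 1/2)*(h + 3)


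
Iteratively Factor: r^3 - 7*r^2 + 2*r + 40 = (r - 4)*(r^2 - 3*r - 10) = (r - 4)*(r + 2)*(r - 5)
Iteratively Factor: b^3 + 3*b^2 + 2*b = (b)*(b^2 + 3*b + 2) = b*(b + 1)*(b + 2)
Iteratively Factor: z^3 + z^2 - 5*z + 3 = (z - 1)*(z^2 + 2*z - 3) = (z - 1)^2*(z + 3)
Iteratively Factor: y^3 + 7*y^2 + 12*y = (y)*(y^2 + 7*y + 12) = y*(y + 3)*(y + 4)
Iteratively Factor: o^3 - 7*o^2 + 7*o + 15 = (o - 5)*(o^2 - 2*o - 3) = (o - 5)*(o - 3)*(o + 1)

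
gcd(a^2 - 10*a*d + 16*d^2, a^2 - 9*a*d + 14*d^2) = a - 2*d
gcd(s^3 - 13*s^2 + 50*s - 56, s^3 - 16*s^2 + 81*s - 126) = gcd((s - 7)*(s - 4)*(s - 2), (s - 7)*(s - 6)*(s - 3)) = s - 7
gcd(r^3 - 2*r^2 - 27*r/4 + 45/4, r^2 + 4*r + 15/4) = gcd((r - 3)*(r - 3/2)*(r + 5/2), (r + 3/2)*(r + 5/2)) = r + 5/2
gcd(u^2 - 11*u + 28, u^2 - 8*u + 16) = u - 4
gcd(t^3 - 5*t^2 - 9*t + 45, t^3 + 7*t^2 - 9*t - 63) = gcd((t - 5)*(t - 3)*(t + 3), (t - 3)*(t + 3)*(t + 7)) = t^2 - 9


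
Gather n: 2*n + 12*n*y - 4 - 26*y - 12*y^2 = n*(12*y + 2) - 12*y^2 - 26*y - 4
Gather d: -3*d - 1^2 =-3*d - 1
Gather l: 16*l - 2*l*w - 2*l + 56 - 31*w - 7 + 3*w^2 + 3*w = l*(14 - 2*w) + 3*w^2 - 28*w + 49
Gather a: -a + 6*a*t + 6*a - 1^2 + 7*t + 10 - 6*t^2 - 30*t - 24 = a*(6*t + 5) - 6*t^2 - 23*t - 15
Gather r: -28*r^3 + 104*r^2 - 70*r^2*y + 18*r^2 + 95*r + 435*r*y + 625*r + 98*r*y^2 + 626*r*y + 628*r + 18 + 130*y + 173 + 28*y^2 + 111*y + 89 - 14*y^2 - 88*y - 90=-28*r^3 + r^2*(122 - 70*y) + r*(98*y^2 + 1061*y + 1348) + 14*y^2 + 153*y + 190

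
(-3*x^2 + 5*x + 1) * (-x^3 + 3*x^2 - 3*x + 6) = 3*x^5 - 14*x^4 + 23*x^3 - 30*x^2 + 27*x + 6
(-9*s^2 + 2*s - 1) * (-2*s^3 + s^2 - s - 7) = 18*s^5 - 13*s^4 + 13*s^3 + 60*s^2 - 13*s + 7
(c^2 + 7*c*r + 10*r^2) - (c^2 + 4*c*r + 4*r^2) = 3*c*r + 6*r^2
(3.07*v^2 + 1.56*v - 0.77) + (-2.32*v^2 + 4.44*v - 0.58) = 0.75*v^2 + 6.0*v - 1.35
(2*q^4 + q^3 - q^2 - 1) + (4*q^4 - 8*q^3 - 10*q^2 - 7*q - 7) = 6*q^4 - 7*q^3 - 11*q^2 - 7*q - 8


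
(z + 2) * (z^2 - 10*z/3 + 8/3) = z^3 - 4*z^2/3 - 4*z + 16/3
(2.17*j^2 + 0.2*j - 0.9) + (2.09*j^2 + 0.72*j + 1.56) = 4.26*j^2 + 0.92*j + 0.66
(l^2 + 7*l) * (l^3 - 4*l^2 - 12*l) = l^5 + 3*l^4 - 40*l^3 - 84*l^2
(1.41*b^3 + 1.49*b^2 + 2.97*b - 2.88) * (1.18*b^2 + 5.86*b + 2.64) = 1.6638*b^5 + 10.0208*b^4 + 15.9584*b^3 + 17.9394*b^2 - 9.036*b - 7.6032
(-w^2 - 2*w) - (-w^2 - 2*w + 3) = -3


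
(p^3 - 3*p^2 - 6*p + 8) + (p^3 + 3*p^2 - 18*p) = 2*p^3 - 24*p + 8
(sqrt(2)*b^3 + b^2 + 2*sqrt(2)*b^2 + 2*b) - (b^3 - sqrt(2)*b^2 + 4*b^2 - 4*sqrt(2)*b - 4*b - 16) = -b^3 + sqrt(2)*b^3 - 3*b^2 + 3*sqrt(2)*b^2 + 4*sqrt(2)*b + 6*b + 16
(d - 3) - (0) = d - 3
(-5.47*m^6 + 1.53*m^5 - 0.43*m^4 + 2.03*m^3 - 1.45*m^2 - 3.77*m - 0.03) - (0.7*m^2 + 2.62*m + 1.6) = -5.47*m^6 + 1.53*m^5 - 0.43*m^4 + 2.03*m^3 - 2.15*m^2 - 6.39*m - 1.63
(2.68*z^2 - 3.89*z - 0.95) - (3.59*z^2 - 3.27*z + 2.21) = -0.91*z^2 - 0.62*z - 3.16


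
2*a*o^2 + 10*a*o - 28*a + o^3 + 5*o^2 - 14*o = (2*a + o)*(o - 2)*(o + 7)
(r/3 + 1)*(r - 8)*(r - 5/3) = r^3/3 - 20*r^2/9 - 47*r/9 + 40/3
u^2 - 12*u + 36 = (u - 6)^2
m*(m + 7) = m^2 + 7*m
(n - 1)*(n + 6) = n^2 + 5*n - 6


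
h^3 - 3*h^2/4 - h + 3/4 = (h - 1)*(h - 3/4)*(h + 1)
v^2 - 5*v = v*(v - 5)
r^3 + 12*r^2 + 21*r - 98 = (r - 2)*(r + 7)^2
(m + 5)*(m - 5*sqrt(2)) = m^2 - 5*sqrt(2)*m + 5*m - 25*sqrt(2)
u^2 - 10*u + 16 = (u - 8)*(u - 2)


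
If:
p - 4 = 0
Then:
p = 4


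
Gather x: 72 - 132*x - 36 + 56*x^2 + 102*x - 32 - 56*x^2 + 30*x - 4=0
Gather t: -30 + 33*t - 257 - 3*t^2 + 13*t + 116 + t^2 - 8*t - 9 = -2*t^2 + 38*t - 180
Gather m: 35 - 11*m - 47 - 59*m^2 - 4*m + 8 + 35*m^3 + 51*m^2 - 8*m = 35*m^3 - 8*m^2 - 23*m - 4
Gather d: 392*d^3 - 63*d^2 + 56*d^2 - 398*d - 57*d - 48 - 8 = 392*d^3 - 7*d^2 - 455*d - 56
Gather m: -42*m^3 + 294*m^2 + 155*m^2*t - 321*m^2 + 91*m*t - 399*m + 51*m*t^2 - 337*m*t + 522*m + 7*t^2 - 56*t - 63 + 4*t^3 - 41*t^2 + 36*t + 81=-42*m^3 + m^2*(155*t - 27) + m*(51*t^2 - 246*t + 123) + 4*t^3 - 34*t^2 - 20*t + 18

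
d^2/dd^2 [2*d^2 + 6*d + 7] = 4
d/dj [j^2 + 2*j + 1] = 2*j + 2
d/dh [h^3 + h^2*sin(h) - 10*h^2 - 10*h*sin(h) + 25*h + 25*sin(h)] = h^2*cos(h) + 3*h^2 + 2*h*sin(h) - 10*h*cos(h) - 20*h - 10*sin(h) + 25*cos(h) + 25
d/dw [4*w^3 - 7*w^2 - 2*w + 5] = 12*w^2 - 14*w - 2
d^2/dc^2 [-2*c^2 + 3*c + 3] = -4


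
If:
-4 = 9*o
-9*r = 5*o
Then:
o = -4/9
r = 20/81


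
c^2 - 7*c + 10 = (c - 5)*(c - 2)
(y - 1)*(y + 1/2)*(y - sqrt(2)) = y^3 - sqrt(2)*y^2 - y^2/2 - y/2 + sqrt(2)*y/2 + sqrt(2)/2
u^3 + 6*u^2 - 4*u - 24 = (u - 2)*(u + 2)*(u + 6)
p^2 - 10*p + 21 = (p - 7)*(p - 3)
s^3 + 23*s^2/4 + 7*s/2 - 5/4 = (s - 1/4)*(s + 1)*(s + 5)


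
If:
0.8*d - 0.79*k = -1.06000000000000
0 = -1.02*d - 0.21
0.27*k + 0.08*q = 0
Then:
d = -0.21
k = 1.13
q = -3.82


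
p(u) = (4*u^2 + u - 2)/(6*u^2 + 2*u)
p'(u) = (-12*u - 2)*(4*u^2 + u - 2)/(6*u^2 + 2*u)^2 + (8*u + 1)/(6*u^2 + 2*u)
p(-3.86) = 0.66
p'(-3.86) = -0.01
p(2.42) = 0.60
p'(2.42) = 0.05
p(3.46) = 0.63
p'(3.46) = 0.02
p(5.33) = 0.65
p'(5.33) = 0.01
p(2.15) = 0.58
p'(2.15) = 0.06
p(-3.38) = 0.65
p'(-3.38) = -0.01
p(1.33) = 0.48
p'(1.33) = 0.22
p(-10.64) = 0.67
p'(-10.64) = -0.00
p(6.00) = 0.65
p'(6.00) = 0.00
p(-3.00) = 0.65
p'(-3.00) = -0.02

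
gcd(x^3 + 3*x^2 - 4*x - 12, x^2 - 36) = 1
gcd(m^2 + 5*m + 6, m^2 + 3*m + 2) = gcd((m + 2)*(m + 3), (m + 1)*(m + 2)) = m + 2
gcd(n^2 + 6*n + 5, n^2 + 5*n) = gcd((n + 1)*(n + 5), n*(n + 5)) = n + 5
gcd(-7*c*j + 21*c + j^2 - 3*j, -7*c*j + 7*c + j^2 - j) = 7*c - j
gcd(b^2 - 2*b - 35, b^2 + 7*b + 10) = b + 5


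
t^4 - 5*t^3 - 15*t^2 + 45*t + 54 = (t - 6)*(t - 3)*(t + 1)*(t + 3)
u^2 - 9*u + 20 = (u - 5)*(u - 4)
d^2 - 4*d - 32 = (d - 8)*(d + 4)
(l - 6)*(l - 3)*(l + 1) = l^3 - 8*l^2 + 9*l + 18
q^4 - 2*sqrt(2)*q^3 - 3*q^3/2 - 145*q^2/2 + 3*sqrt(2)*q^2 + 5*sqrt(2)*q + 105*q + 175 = (q - 5/2)*(q + 1)*(q - 7*sqrt(2))*(q + 5*sqrt(2))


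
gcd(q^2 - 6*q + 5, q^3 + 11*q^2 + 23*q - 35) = q - 1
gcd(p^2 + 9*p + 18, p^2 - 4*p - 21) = p + 3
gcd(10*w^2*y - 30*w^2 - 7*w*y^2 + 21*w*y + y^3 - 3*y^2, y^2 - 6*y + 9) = y - 3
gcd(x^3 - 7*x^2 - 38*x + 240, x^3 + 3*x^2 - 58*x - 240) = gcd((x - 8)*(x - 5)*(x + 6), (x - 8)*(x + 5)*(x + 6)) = x^2 - 2*x - 48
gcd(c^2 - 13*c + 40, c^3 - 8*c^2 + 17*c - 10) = c - 5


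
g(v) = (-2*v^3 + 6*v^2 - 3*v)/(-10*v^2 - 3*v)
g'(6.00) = 0.19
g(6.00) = 0.62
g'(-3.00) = 0.13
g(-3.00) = -1.44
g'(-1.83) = -0.01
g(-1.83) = -1.35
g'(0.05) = -3.87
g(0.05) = 0.77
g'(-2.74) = 0.12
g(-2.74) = -1.41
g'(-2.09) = 0.04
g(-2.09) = -1.36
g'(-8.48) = 0.19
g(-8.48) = -2.42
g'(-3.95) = 0.16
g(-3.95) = -1.59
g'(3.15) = 0.16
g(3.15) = 0.11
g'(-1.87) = -0.00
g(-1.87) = -1.35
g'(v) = (20*v + 3)*(-2*v^3 + 6*v^2 - 3*v)/(-10*v^2 - 3*v)^2 + (-6*v^2 + 12*v - 3)/(-10*v^2 - 3*v) = 4*(5*v^2 + 3*v - 12)/(100*v^2 + 60*v + 9)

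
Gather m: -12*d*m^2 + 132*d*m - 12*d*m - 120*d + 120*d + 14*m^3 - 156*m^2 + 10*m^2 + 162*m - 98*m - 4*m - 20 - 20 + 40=14*m^3 + m^2*(-12*d - 146) + m*(120*d + 60)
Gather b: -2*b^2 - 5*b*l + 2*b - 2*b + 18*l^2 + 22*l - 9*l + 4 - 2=-2*b^2 - 5*b*l + 18*l^2 + 13*l + 2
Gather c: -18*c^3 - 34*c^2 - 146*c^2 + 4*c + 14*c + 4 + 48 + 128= -18*c^3 - 180*c^2 + 18*c + 180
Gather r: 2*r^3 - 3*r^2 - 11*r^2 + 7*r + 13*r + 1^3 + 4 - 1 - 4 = 2*r^3 - 14*r^2 + 20*r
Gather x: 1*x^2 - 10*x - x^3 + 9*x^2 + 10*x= -x^3 + 10*x^2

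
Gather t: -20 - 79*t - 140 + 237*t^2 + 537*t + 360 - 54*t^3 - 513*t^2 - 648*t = -54*t^3 - 276*t^2 - 190*t + 200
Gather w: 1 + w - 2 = w - 1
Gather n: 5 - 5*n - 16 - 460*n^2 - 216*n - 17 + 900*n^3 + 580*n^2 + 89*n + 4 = 900*n^3 + 120*n^2 - 132*n - 24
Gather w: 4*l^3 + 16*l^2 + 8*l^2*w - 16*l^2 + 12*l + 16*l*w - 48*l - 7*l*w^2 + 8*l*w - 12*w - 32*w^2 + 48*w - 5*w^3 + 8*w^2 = 4*l^3 - 36*l - 5*w^3 + w^2*(-7*l - 24) + w*(8*l^2 + 24*l + 36)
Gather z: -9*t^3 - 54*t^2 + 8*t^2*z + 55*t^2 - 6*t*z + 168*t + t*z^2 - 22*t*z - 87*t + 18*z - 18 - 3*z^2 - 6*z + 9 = -9*t^3 + t^2 + 81*t + z^2*(t - 3) + z*(8*t^2 - 28*t + 12) - 9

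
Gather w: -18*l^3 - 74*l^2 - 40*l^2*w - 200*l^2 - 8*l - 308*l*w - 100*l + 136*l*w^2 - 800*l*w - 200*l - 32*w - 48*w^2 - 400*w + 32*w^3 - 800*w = -18*l^3 - 274*l^2 - 308*l + 32*w^3 + w^2*(136*l - 48) + w*(-40*l^2 - 1108*l - 1232)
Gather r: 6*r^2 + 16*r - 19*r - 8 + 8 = 6*r^2 - 3*r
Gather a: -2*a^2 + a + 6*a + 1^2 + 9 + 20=-2*a^2 + 7*a + 30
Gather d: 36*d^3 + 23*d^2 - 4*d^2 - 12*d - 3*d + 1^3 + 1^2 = 36*d^3 + 19*d^2 - 15*d + 2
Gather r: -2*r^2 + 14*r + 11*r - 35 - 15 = -2*r^2 + 25*r - 50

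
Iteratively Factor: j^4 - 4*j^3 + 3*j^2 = (j)*(j^3 - 4*j^2 + 3*j) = j*(j - 1)*(j^2 - 3*j) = j*(j - 3)*(j - 1)*(j)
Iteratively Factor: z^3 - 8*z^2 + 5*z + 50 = (z - 5)*(z^2 - 3*z - 10) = (z - 5)^2*(z + 2)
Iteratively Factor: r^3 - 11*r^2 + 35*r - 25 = (r - 1)*(r^2 - 10*r + 25) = (r - 5)*(r - 1)*(r - 5)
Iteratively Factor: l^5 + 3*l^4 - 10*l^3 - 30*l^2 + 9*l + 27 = (l - 3)*(l^4 + 6*l^3 + 8*l^2 - 6*l - 9) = (l - 3)*(l - 1)*(l^3 + 7*l^2 + 15*l + 9) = (l - 3)*(l - 1)*(l + 3)*(l^2 + 4*l + 3) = (l - 3)*(l - 1)*(l + 3)^2*(l + 1)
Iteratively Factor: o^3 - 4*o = (o + 2)*(o^2 - 2*o) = o*(o + 2)*(o - 2)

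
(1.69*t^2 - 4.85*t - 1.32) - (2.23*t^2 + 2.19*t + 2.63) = -0.54*t^2 - 7.04*t - 3.95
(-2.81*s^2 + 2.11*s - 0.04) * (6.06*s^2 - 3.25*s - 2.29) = -17.0286*s^4 + 21.9191*s^3 - 0.665*s^2 - 4.7019*s + 0.0916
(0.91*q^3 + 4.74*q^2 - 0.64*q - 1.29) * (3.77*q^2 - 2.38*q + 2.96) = 3.4307*q^5 + 15.704*q^4 - 11.0004*q^3 + 10.6903*q^2 + 1.1758*q - 3.8184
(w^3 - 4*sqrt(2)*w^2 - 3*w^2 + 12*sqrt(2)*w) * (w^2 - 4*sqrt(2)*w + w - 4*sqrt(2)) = w^5 - 8*sqrt(2)*w^4 - 2*w^4 + 16*sqrt(2)*w^3 + 29*w^3 - 64*w^2 + 24*sqrt(2)*w^2 - 96*w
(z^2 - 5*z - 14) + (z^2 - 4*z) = 2*z^2 - 9*z - 14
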